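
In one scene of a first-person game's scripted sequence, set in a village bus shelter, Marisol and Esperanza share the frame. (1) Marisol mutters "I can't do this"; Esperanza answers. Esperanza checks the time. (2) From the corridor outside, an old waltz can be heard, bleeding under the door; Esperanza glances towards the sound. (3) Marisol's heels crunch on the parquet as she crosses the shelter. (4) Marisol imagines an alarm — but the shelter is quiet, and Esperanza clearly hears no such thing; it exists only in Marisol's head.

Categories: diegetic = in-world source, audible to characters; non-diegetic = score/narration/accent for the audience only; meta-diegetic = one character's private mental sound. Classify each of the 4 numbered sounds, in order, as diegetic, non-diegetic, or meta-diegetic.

diegetic, diegetic, diegetic, meta-diegetic

(1) spoken by a character present in the story world → diegetic.
Sound (2): it's coming from the corridor outside — a location within the story world — and Esperanza reacts, so diegetic.
(3) is diegetic: a character's body making contact with the set — an in-world sound.
(4) the sound is imagined by Marisol; nothing in the story world is producing it and Esperanza can't hear it → meta-diegetic.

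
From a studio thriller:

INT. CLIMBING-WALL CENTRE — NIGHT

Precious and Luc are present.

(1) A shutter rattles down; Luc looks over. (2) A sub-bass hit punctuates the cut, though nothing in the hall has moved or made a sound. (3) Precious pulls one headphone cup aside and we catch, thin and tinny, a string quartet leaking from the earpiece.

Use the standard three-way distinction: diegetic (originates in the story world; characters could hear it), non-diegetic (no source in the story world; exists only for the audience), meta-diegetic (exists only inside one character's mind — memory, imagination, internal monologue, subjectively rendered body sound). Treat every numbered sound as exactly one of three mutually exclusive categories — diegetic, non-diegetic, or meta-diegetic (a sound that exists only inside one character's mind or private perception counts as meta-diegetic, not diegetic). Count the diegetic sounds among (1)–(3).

Sound (1): the sound comes from a shutter physically present in the location, so diegetic.
Sound (2): it's a sound-design accent with no in-world source; no one in the scene can hear it, so non-diegetic.
(3) it's leaking from a physical pair of headphones in the scene → diegetic.
Diegetic: (1), (3) — that's 2.

2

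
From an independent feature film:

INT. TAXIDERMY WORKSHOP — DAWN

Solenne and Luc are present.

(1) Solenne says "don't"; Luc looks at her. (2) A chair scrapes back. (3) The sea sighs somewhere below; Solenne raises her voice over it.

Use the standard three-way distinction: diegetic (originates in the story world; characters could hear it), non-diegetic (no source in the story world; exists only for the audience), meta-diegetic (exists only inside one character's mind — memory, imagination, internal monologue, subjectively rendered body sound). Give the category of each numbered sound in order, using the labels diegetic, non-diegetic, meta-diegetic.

diegetic, diegetic, diegetic

(1) on-screen dialogue — Solenne speaks and Luc is there to hear → diegetic.
(2) is diegetic: a chair is a real object/event in the scene's world.
(3) the sea is part of the location's real environment → diegetic.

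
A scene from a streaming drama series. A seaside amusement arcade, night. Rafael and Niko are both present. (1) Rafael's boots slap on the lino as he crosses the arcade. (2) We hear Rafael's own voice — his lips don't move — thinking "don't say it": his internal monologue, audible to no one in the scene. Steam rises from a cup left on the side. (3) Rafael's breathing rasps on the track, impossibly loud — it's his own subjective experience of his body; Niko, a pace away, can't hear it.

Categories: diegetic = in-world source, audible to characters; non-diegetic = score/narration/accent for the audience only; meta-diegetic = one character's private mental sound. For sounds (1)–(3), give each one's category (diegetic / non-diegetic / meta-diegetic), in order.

diegetic, meta-diegetic, meta-diegetic

(1) Rafael's footsteps are produced in the story world → diegetic.
(2) is meta-diegetic: internal monologue — inside Rafael's mind, not spoken into the scene.
Sound (3): a subjective body sound — Rafael's private perception, inaudible to Niko, so meta-diegetic.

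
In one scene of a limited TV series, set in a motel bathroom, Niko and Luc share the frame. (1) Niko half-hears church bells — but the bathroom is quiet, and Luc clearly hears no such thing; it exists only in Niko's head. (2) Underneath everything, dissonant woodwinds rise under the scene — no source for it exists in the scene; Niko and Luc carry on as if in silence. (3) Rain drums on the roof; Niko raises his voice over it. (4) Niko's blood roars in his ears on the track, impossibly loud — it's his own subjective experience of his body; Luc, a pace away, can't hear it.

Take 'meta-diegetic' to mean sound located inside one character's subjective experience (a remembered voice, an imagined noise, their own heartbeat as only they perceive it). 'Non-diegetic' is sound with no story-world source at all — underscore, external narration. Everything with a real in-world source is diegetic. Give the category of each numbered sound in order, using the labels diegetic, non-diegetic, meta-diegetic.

Sound (1): Niko alone 'hears' it — an imagined sound, not present in the space, so meta-diegetic.
Sound (2): score with no on-screen or off-screen source; it exists for the audience alone, so non-diegetic.
(3) is diegetic: rain is part of the location's real environment.
Sound (4): it's Niko's internal bodily sensation rendered as sound; only Niko 'hears' it, so meta-diegetic.

meta-diegetic, non-diegetic, diegetic, meta-diegetic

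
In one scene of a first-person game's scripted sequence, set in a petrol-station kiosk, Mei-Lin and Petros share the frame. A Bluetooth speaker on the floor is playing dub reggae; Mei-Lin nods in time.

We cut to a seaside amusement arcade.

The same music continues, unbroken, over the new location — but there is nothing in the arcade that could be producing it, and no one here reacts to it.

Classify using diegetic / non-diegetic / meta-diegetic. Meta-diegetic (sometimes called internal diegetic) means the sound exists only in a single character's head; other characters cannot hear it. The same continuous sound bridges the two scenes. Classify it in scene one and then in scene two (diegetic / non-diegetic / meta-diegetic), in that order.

diegetic, non-diegetic

Scene one: a Bluetooth speaker is an on-screen source and Mei-Lin reacts to it → diegetic.
Scene two: there is no source in the arcade and no one hears it — it's now underscore → non-diegetic.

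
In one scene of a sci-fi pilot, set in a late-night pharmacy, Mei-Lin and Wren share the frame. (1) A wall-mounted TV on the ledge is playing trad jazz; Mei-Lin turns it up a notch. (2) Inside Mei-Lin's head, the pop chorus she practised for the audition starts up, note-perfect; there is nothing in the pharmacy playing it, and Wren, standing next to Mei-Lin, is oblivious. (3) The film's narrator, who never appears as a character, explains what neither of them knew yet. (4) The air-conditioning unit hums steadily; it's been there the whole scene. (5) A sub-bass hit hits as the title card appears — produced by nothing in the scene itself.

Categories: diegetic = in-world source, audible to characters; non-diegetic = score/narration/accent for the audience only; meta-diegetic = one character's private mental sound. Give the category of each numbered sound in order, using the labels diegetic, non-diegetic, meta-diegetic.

Sound (1): the music comes from an on-screen device that Mei-Lin responds to, so diegetic.
(2) remembered music, private to Mei-Lin — Wren is oblivious because it isn't in the room → meta-diegetic.
(3) commentary laid over the scene from outside the fiction → non-diegetic.
(4) is diegetic: it's the actual ambient sound of the location.
(5) is non-diegetic: it's a sound-design accent with no in-world source; no one in the scene can hear it.

diegetic, meta-diegetic, non-diegetic, diegetic, non-diegetic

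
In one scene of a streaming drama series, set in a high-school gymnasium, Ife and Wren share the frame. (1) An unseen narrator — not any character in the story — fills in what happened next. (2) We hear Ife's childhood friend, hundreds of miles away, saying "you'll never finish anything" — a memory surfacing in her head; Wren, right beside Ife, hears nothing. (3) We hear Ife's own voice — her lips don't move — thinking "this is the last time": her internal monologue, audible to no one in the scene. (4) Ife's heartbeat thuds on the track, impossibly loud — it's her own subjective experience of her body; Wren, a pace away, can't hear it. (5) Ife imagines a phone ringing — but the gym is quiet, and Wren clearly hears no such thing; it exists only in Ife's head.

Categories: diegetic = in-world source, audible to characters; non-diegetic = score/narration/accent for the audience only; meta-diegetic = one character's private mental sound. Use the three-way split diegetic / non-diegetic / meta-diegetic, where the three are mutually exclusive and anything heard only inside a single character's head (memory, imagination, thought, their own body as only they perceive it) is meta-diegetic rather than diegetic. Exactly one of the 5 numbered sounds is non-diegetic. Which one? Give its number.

1

Sound (1): commentary laid over the scene from outside the fiction, so non-diegetic.
(2) is meta-diegetic: it's Ife's recollection rendered as sound; the other character can't hear it.
Sound (3): Ife's thought-voice: a private mental sound no other character can hear, so meta-diegetic.
(4) is meta-diegetic: a subjective body sound — Ife's private perception, inaudible to Wren.
(5) is meta-diegetic: subjective to Ife: the gym is silent and Wren hears nothing.
Only (1) is non-diegetic.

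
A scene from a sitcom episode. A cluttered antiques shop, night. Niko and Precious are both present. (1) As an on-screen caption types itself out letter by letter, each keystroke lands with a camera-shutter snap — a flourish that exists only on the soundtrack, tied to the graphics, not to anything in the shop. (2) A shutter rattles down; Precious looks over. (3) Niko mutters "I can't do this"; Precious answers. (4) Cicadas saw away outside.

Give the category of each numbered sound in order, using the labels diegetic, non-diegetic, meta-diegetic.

(1) is non-diegetic: sound married to a title/caption — outside the diegesis by definition.
(2) is diegetic: a shutter is a real object/event in the scene's world.
(3) spoken by a character present in the story world → diegetic.
Sound (4): ambient/room sound belonging to the story's physical space, so diegetic.

non-diegetic, diegetic, diegetic, diegetic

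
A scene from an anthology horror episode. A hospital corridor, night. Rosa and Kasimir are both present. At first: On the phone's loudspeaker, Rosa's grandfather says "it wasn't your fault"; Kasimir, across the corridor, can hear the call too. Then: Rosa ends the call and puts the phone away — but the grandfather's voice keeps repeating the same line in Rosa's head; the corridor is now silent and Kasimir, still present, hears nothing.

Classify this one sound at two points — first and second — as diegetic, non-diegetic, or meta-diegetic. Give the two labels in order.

First: the loudspeaker is an in-world source; both Rosa and Kasimir hear the call → diegetic.
Second: with the phone off, the voice continues only as Rosa's private mental replay — Kasimir can't hear it → meta-diegetic.

diegetic, meta-diegetic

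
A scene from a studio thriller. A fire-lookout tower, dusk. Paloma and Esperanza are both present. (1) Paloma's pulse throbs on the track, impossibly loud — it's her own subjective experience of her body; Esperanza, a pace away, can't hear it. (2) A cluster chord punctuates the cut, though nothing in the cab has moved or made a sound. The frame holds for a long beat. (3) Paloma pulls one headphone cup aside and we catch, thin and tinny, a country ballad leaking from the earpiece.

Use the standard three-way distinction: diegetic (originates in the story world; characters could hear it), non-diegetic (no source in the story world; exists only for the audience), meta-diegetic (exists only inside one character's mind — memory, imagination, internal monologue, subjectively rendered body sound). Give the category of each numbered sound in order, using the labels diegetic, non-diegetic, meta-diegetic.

meta-diegetic, non-diegetic, diegetic

(1) it's Paloma's internal bodily sensation rendered as sound; only Paloma 'hears' it → meta-diegetic.
(2) is non-diegetic: it's a sound-design accent with no in-world source; no one in the scene can hear it.
(3) is diegetic: the earpiece is a real device on Paloma's head — source music.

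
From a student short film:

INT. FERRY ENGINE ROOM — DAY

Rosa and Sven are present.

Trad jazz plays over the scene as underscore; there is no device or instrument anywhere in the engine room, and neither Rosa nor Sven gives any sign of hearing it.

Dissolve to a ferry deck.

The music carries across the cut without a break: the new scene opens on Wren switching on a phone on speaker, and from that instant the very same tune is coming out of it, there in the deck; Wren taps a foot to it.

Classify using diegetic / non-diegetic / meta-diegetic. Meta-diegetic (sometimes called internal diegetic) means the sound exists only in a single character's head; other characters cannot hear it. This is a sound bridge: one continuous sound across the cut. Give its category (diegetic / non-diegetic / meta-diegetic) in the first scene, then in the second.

Scene one: there's no in-world source anywhere and no character hears it — underscore for the audience only → non-diegetic.
Scene two: once Wren turns on a phone on speaker, the music has a real source in the story world and Wren reacts to it → diegetic.

non-diegetic, diegetic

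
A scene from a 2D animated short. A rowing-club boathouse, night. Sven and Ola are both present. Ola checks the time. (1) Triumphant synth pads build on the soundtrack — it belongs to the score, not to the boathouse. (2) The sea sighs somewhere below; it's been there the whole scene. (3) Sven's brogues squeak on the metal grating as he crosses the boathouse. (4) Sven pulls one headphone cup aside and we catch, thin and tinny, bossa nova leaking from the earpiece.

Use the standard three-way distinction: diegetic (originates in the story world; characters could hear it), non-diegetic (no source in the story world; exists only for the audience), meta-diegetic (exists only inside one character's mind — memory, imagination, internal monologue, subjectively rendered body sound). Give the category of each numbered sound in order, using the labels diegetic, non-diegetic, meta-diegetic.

Sound (1): nothing in the boathouse produces it and the characters don't hear it — pure soundtrack, so non-diegetic.
(2) it's the actual ambient sound of the location → diegetic.
(3) it's the physical sound of Sven moving in the space → diegetic.
Sound (4): the earpiece is a real device on Sven's head — source music, so diegetic.

non-diegetic, diegetic, diegetic, diegetic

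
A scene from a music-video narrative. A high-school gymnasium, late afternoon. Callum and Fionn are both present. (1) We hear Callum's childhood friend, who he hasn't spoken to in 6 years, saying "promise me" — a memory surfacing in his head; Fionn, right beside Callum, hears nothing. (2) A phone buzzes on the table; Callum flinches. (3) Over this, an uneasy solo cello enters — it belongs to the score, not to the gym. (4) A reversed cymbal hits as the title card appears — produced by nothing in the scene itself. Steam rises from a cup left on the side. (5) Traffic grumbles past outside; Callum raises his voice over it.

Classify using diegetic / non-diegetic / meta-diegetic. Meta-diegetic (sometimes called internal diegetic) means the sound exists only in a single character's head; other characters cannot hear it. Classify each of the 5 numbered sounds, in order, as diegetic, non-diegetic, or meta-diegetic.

meta-diegetic, diegetic, non-diegetic, non-diegetic, diegetic

(1) is meta-diegetic: it's Callum's recollection rendered as sound; the other character can't hear it.
Sound (2): a phone is a real object/event in the scene's world, so diegetic.
(3) is non-diegetic: it has no source in the story world and no character can hear it — it's underscore.
Sound (4): nothing in the scene produces it; it's an accent added for the audience, so non-diegetic.
Sound (5): ambient/room sound belonging to the story's physical space, so diegetic.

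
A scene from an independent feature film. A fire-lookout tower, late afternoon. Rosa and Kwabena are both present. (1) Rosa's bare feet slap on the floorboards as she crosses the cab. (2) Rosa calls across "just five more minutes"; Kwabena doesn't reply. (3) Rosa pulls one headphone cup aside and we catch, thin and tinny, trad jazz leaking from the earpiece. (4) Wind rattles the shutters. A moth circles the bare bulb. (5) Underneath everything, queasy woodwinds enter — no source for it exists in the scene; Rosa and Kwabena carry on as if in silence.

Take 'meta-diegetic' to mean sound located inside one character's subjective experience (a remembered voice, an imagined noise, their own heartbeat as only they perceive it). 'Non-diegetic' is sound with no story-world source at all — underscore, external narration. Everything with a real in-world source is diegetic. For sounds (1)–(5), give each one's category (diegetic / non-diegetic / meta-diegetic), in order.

diegetic, diegetic, diegetic, diegetic, non-diegetic

Sound (1): Rosa's footsteps are produced in the story world, so diegetic.
Sound (2): spoken by a character present in the story world, so diegetic.
(3) it's leaking from a physical pair of headphones in the scene → diegetic.
(4) is diegetic: ambient/room sound belonging to the story's physical space.
(5) it has no source in the story world and no character can hear it — it's underscore → non-diegetic.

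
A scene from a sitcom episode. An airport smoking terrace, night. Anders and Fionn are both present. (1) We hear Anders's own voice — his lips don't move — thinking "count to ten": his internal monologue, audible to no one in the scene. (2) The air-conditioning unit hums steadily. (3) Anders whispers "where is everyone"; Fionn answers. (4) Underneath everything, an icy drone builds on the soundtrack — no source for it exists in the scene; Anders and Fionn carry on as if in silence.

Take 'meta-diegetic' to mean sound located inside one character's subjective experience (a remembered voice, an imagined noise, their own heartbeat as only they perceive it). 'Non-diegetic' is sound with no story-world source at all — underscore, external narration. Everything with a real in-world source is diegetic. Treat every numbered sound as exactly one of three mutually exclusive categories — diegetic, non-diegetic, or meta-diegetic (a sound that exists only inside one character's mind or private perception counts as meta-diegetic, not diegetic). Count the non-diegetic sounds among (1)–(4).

1

(1) is meta-diegetic: Anders's thought-voice: a private mental sound no other character can hear.
(2) ambient/room sound belonging to the story's physical space → diegetic.
(3) on-screen dialogue — Anders speaks and Fionn is there to hear → diegetic.
(4) score with no on-screen or off-screen source; it exists for the audience alone → non-diegetic.
Non-diegetic: (4) — that's 1.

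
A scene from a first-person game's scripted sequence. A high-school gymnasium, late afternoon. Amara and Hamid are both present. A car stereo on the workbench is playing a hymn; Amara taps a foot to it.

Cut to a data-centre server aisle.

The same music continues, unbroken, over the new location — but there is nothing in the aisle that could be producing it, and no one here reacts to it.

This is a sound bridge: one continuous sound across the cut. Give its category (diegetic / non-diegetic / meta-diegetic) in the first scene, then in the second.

diegetic, non-diegetic

Scene one: a car stereo is an on-screen source and Amara reacts to it → diegetic.
Scene two: there is no source in the aisle and no one hears it — it's now underscore → non-diegetic.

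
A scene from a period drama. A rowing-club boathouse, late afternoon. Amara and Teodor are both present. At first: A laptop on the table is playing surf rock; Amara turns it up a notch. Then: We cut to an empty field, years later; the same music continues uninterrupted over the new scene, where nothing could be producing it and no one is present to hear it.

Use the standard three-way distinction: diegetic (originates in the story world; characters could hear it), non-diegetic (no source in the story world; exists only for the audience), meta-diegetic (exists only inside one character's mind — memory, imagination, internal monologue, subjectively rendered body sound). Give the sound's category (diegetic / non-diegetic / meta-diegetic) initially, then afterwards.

diegetic, non-diegetic

Initially: a laptop is a real in-scene source and Amara reacts to it → diegetic.
Afterwards: there is no longer any in-world source and no one can hear it — it has become underscore → non-diegetic.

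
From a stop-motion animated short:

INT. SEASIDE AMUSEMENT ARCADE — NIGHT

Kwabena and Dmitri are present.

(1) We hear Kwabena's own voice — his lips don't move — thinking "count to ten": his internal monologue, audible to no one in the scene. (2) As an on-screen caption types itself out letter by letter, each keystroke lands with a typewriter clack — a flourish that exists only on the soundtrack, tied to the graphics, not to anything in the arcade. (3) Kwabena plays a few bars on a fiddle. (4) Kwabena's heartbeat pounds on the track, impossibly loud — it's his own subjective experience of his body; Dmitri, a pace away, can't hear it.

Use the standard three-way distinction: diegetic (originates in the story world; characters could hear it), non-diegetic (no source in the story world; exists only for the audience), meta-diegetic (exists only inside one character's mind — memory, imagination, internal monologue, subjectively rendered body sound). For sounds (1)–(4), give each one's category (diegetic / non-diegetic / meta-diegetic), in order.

meta-diegetic, non-diegetic, diegetic, meta-diegetic

Sound (1): internal monologue — inside Kwabena's mind, not spoken into the scene, so meta-diegetic.
(2) it accompanies on-screen graphics, not anything inside the story world → non-diegetic.
(3) is diegetic: a character is playing a fiddle on screen.
(4) point-of-audition from inside Kwabena's body; not a sound in the room → meta-diegetic.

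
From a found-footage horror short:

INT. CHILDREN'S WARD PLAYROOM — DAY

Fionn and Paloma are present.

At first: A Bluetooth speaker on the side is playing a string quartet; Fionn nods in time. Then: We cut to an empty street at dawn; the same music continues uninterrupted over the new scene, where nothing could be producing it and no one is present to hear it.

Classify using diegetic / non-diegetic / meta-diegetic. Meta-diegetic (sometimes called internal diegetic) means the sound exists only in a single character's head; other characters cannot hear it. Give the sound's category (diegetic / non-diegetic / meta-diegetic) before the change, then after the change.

Before the change: a Bluetooth speaker is a real in-scene source and Fionn reacts to it → diegetic.
After the change: there is no longer any in-world source and no one can hear it — it has become underscore → non-diegetic.

diegetic, non-diegetic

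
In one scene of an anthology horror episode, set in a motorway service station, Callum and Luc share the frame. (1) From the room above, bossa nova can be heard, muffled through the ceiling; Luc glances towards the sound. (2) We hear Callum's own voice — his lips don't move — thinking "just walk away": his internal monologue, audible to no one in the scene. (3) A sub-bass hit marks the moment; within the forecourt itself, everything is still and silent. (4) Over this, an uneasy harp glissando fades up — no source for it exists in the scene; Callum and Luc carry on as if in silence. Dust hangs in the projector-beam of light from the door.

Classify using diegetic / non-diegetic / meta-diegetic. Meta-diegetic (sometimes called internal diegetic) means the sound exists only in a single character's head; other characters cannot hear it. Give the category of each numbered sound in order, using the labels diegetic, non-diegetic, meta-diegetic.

(1) is diegetic: it's coming from the room above — a location within the story world — and Luc reacts.
Sound (2): internal monologue — inside Callum's mind, not spoken into the scene, so meta-diegetic.
(3) is non-diegetic: it's a sound-design accent with no in-world source; no one in the scene can hear it.
(4) is non-diegetic: nothing in the forecourt produces it and the characters don't hear it — pure soundtrack.

diegetic, meta-diegetic, non-diegetic, non-diegetic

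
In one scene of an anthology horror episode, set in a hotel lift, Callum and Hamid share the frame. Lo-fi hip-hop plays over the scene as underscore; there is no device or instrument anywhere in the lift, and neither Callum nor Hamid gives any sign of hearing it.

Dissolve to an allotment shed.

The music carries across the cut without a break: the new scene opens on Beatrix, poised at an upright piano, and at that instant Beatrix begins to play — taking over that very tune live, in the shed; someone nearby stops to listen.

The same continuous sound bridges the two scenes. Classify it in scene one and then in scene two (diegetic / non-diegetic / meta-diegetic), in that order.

Scene one: there's no in-world source anywhere and no character hears it — underscore for the audience only → non-diegetic.
Scene two: from the moment Beatrix starts playing, the tune is being performed on an upright piano inside the story world and another character hears it → diegetic.

non-diegetic, diegetic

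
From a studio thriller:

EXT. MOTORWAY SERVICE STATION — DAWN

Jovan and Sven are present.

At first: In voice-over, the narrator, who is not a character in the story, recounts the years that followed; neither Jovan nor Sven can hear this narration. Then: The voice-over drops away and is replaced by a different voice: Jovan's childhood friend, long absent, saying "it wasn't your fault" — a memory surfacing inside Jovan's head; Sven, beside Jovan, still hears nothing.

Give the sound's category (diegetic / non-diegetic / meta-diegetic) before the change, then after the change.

non-diegetic, meta-diegetic

Before the change: the external narrator addresses only the audience — outside the story world → non-diegetic.
After the change: the replacement voice is a memory inside Jovan's mind specifically → meta-diegetic.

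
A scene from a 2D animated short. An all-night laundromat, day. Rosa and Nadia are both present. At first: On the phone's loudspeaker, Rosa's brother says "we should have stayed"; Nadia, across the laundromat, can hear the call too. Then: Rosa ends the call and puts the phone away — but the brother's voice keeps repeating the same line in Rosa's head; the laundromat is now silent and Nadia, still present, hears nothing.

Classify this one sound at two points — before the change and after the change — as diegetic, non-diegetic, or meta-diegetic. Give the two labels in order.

diegetic, meta-diegetic

Before the change: the loudspeaker is an in-world source; both Rosa and Nadia hear the call → diegetic.
After the change: with the phone off, the voice continues only as Rosa's private mental replay — Nadia can't hear it → meta-diegetic.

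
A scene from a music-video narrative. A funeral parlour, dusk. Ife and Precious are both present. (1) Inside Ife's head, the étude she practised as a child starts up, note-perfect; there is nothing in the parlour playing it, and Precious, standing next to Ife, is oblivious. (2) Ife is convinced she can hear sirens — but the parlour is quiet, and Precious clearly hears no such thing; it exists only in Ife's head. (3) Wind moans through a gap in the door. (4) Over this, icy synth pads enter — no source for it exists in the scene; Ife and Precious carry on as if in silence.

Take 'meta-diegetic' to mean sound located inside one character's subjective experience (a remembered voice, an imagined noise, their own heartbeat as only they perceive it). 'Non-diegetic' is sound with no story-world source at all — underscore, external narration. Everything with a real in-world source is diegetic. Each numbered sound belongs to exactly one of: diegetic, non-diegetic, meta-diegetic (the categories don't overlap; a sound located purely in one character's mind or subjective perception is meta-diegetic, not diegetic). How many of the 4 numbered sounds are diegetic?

(1) is meta-diegetic: it lives in Ife's subjectivity, not in the parlour.
(2) is meta-diegetic: Ife alone 'hears' it — an imagined sound, not present in the space.
Sound (3): ambient/room sound belonging to the story's physical space, so diegetic.
(4) nothing in the parlour produces it and the characters don't hear it — pure soundtrack → non-diegetic.
So 1 of the 4 is diegetic: (3).

1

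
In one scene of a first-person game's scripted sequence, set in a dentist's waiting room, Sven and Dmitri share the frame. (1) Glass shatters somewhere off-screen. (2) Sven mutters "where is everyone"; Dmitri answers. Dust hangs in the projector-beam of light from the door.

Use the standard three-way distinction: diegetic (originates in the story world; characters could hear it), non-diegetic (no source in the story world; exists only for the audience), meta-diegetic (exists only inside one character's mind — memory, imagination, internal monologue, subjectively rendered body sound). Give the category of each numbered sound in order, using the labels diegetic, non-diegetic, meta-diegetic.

diegetic, diegetic

(1) is diegetic: the sound comes from glass physically present in the location.
(2) spoken by a character present in the story world → diegetic.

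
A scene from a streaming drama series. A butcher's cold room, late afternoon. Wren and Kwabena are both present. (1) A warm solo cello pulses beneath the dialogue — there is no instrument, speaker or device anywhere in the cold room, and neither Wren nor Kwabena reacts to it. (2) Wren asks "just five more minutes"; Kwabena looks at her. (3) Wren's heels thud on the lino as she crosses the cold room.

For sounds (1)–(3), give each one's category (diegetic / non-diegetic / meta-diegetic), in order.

(1) is non-diegetic: it has no source in the story world and no character can hear it — it's underscore.
Sound (2): on-screen dialogue — Wren speaks and Kwabena is there to hear, so diegetic.
Sound (3): it's the physical sound of Wren moving in the space, so diegetic.

non-diegetic, diegetic, diegetic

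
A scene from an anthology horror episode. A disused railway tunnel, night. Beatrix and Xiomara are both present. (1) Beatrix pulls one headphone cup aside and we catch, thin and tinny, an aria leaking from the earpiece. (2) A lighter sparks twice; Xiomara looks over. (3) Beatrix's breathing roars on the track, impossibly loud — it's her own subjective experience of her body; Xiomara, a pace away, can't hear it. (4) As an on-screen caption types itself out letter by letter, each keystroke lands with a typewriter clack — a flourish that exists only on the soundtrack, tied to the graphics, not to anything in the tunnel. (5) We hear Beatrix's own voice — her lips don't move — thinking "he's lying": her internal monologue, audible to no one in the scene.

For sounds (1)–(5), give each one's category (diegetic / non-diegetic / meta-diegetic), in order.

diegetic, diegetic, meta-diegetic, non-diegetic, meta-diegetic

(1) the headphones are an on-screen source → diegetic.
Sound (2): an in-world source (a lighter); characters could hear it, so diegetic.
(3) point-of-audition from inside Beatrix's body; not a sound in the room → meta-diegetic.
(4) sound married to a title/caption — outside the diegesis by definition → non-diegetic.
(5) is meta-diegetic: Beatrix's thought-voice: a private mental sound no other character can hear.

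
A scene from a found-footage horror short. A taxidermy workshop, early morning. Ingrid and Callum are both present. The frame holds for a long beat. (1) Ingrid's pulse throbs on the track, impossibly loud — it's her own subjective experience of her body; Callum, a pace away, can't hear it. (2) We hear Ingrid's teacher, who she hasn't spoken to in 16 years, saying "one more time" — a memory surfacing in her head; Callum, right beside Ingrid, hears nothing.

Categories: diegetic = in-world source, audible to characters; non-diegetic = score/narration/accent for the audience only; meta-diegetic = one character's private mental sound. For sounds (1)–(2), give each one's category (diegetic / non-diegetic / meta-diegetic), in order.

Sound (1): a subjective body sound — Ingrid's private perception, inaudible to Callum, so meta-diegetic.
Sound (2): a remembered line, private to Ingrid — not present in the room, not audible to Callum, so meta-diegetic.

meta-diegetic, meta-diegetic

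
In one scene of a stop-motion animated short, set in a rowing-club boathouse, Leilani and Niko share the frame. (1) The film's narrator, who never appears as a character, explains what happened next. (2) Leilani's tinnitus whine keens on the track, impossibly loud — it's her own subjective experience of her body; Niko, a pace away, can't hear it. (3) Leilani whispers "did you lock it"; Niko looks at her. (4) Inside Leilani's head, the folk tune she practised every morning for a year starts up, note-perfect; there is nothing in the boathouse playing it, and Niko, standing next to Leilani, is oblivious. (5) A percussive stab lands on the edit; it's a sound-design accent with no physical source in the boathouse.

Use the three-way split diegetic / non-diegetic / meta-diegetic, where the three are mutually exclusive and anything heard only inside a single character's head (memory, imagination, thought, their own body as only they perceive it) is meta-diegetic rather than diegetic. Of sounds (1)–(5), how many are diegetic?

1

(1) the narrator exists outside the story world, addressing only the audience → non-diegetic.
(2) is meta-diegetic: a subjective body sound — Leilani's private perception, inaudible to Niko.
(3) Leilani is a character speaking aloud in the scene → diegetic.
(4) is meta-diegetic: the music is a memory playing inside Leilani's mind alone; no real-world source, Niko can't hear it.
(5) is non-diegetic: nothing in the scene produces it; it's an accent added for the audience.
Diegetic: (3) — that's 1.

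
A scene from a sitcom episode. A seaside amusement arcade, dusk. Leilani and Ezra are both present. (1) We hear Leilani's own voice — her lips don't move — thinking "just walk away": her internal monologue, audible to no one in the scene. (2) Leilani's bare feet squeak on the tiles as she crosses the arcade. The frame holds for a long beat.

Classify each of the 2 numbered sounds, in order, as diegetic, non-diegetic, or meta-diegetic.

(1) is meta-diegetic: internal monologue — inside Leilani's mind, not spoken into the scene.
(2) a character's body making contact with the set — an in-world sound → diegetic.

meta-diegetic, diegetic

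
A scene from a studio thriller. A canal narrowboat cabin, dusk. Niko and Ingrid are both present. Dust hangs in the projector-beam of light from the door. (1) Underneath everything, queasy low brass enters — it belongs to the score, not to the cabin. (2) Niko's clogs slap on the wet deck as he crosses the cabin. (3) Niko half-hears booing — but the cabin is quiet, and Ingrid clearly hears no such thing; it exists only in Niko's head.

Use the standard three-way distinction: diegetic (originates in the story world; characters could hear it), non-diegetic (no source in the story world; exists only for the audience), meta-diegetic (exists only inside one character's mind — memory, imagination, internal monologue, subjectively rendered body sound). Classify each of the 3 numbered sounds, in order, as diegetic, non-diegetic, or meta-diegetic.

(1) is non-diegetic: nothing in the cabin produces it and the characters don't hear it — pure soundtrack.
(2) it's the physical sound of Niko moving in the space → diegetic.
Sound (3): Niko alone 'hears' it — an imagined sound, not present in the space, so meta-diegetic.

non-diegetic, diegetic, meta-diegetic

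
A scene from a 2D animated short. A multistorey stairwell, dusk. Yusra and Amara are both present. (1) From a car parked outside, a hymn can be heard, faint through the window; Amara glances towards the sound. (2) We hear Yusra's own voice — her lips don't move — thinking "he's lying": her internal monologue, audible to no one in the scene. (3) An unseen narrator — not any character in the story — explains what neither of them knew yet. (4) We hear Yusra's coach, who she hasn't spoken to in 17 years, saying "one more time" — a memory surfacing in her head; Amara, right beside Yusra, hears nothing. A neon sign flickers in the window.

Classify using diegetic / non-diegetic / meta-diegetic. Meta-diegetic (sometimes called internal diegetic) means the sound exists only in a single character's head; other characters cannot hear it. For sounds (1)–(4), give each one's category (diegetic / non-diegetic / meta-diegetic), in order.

diegetic, meta-diegetic, non-diegetic, meta-diegetic

Sound (1): the music has an off-screen but real-world source and a character hears it, so diegetic.
(2) internal monologue — inside Yusra's mind, not spoken into the scene → meta-diegetic.
(3) external voice-over — not a character, not heard by anyone in the scene → non-diegetic.
(4) the voice is a memory playing only inside Yusra's mind; Amara can't hear it → meta-diegetic.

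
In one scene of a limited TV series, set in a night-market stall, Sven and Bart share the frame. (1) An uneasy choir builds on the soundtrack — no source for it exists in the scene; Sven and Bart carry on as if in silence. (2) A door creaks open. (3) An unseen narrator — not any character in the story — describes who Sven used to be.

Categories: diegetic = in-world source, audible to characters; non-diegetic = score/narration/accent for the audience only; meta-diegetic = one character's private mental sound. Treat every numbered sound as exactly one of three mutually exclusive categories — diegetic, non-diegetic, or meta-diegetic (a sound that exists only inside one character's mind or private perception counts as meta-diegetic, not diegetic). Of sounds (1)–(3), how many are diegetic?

(1) score with no on-screen or off-screen source; it exists for the audience alone → non-diegetic.
Sound (2): the sound comes from a door physically present in the location, so diegetic.
(3) is non-diegetic: the narrator exists outside the story world, addressing only the audience.
Diegetic: (2) — that's 1.

1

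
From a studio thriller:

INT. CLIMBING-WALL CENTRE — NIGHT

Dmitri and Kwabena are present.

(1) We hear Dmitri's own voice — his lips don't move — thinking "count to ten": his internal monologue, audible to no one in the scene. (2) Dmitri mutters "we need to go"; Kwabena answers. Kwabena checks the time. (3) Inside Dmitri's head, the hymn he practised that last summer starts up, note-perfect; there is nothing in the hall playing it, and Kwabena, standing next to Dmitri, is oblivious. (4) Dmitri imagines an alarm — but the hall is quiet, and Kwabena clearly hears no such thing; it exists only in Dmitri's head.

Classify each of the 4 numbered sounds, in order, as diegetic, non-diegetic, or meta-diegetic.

meta-diegetic, diegetic, meta-diegetic, meta-diegetic

(1) is meta-diegetic: internal monologue — inside Dmitri's mind, not spoken into the scene.
(2) is diegetic: on-screen dialogue — Dmitri speaks and Kwabena is there to hear.
(3) the music is a memory playing inside Dmitri's mind alone; no real-world source, Kwabena can't hear it → meta-diegetic.
Sound (4): the sound is imagined by Dmitri; nothing in the story world is producing it and Kwabena can't hear it, so meta-diegetic.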